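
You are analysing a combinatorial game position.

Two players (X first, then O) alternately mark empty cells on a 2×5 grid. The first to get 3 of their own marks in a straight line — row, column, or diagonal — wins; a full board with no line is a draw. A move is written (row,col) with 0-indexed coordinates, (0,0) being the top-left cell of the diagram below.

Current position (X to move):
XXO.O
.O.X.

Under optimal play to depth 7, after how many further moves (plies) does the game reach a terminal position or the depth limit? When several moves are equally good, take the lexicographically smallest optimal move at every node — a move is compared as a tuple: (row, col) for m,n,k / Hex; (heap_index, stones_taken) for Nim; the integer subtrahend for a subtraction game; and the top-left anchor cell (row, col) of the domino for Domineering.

PV length from [XXO.O/.O.X.]: 4 plies

ply 1, X at XXO.O/.O.X. | (0,3)=+0→XXOXO/.O.X.*; (1,0)=-1→XXO.O/XO.X.; (1,2)=-1→XXO.O/.OXX.; (1,4)=-1→XXO.O/.O.XX
ply 2, O at XXOXO/.O.X. | (1,0)=+0→XXOXO/OO.X.*; (1,2)=+0→XXOXO/.OOX.; (1,4)=+0→XXOXO/.O.XO
ply 3, X at XXOXO/OO.X. | (1,2)=+0→XXOXO/OOXX.*; (1,4)=-1→XXOXO/OO.XX
ply 4, O at XXOXO/OOXX. | (1,4)=+0→XXOXO/OOXXO*
ply 5: XXOXO/OOXXO is terminal +0 (X); from XXO.O/.O.X. depth 7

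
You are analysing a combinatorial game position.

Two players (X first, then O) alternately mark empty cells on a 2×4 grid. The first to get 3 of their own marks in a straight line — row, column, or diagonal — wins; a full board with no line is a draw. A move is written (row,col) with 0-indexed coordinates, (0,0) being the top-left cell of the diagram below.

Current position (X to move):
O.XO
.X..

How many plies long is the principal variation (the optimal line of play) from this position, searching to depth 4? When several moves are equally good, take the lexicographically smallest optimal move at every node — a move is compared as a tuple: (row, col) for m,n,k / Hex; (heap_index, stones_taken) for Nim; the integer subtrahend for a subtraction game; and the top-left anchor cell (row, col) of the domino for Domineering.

p1 X@[O.XO/.X..]: (0,1)[OXXO/.X..]+0 (1,0)[O.XO/XX..]+0 (1,2)[O.XO/.XX.]+1* (1,3)[O.XO/.X.X]+0
p2 O@[O.XO/.XX.]: (0,1)[OOXO/.XX.]-1* (1,0)[O.XO/OXX.]-1 (1,3)[O.XO/.XXO]-1
p3 X@[OOXO/.XX.]: (1,0)[OOXO/XXX.]+1* (1,3)[OOXO/.XXX]+1
p4 O@[OOXO/XXX.] terminal -1; root [O.XO/.X..] d4

PV length from [O.XO/.X..]: 3 plies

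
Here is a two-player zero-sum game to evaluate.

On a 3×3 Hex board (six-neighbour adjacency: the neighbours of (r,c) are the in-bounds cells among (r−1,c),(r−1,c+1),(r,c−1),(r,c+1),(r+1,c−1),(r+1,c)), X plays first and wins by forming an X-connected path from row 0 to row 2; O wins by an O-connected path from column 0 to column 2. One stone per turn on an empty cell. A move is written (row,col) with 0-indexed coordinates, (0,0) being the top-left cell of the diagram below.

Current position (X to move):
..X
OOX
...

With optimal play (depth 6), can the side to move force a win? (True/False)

p1 X@[..X/OOX/...]: (0,0)[X.X/OOX/...]+1* (0,1)[.XX/OOX/...]+1 (2,0)[..X/OOX/X..]+1 (2,1)[..X/OOX/.X.]+1 (2,2)[..X/OOX/..X]+1
p2 O@[X.X/OOX/...]: (0,1)[XOX/OOX/...]-1* (2,0)[X.X/OOX/O..]-1 (2,1)[X.X/OOX/.O.]-1 (2,2)[X.X/OOX/..O]-1
p3 X@[XOX/OOX/...]: (2,0)[XOX/OOX/X..]+1* (2,1)[XOX/OOX/.X.]+1 (2,2)[XOX/OOX/..X]+1
p4 O@[XOX/OOX/X..]: (2,1)[XOX/OOX/XO.]-1* (2,2)[XOX/OOX/X.O]-1
p5 X@[XOX/OOX/XO.]: (2,2)[XOX/OOX/XOX]+1*
p6 O@[XOX/OOX/XOX] terminal -1; root [..X/OOX/...] d6

X winning at [..X/OOX/...]: True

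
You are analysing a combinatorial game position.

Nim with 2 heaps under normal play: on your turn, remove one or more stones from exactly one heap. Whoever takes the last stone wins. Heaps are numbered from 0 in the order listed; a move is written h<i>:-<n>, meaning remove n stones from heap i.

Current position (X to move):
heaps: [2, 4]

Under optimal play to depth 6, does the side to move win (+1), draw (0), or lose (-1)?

p1 X@[(2,4)]: h0:-1[(1,4)]-1 h0:-2[(0,4)]-1 h1:-1[(2,3)]-1 h1:-2[(2,2)]+1* h1:-3[(2,1)]-1 h1:-4[(2,0)]-1
p2 O@[(2,2)]: h0:-1[(1,2)]-1* h0:-2[(0,2)]-1 h1:-1[(2,1)]-1 h1:-2[(2,0)]-1
p3 X@[(1,2)]: h0:-1[(0,2)]-1 h1:-1[(1,1)]+1* h1:-2[(1,0)]-1
p4 O@[(1,1)]: h0:-1[(0,1)]-1* h1:-1[(1,0)]-1
p5 X@[(0,1)]: h1:-1[(0,0)]+1*
p6 O@[(0,0)] terminal -1; root [(2,4)] d6

value((2,4), X) = +1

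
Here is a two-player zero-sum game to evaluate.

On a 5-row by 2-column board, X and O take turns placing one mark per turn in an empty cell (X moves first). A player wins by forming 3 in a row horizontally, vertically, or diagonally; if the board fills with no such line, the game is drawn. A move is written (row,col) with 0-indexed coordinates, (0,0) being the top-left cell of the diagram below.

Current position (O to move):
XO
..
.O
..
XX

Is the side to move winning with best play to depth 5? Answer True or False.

[XO/../.O/../XX] O move#1: (1,0):+0/XO/O./.O/../XX, (1,1):+1/XO/.O/.O/../XX*, (2,0):+0/XO/../OO/../XX, (3,0):+0/XO/../.O/O./XX, (3,1):+0/XO/../.O/.O/XX
[XO/.O/.O/../XX] end (terminal -1, X#2); searched XO/../.O/../XX to 5

O winning at [XO/../.O/../XX]: True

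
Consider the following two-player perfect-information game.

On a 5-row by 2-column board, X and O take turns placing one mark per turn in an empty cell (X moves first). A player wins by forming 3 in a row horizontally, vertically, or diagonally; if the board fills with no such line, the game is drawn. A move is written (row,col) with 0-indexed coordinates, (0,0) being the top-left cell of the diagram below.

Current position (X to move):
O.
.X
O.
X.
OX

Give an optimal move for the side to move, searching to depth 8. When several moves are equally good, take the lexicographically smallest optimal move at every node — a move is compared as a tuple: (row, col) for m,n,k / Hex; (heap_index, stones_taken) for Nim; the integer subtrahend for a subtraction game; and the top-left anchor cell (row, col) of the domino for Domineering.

[O./.X/O./X./OX] X move#1: (0,1):-1/OX/.X/O./X./OX, (1,0):+0/O./XX/O./X./OX*, (2,1):-1/O./.X/OX/X./OX, (3,1):-1/O./.X/O./XX/OX
[O./XX/O./X./OX] O move#2: (0,1):+0/OO/XX/O./X./OX*, (2,1):+0/O./XX/OO/X./OX, (3,1):+0/O./XX/O./XO/OX
[OO/XX/O./X./OX] X move#3: (2,1):+0/OO/XX/OX/X./OX*, (3,1):+0/OO/XX/O./XX/OX
[OO/XX/OX/X./OX] O move#4: (3,1):+0/OO/XX/OX/XO/OX*
[OO/XX/OX/XO/OX] end (terminal +0, X#5); searched O./.X/O./X./OX to 8

X's best at [O./.X/O./X./OX]: (1,0)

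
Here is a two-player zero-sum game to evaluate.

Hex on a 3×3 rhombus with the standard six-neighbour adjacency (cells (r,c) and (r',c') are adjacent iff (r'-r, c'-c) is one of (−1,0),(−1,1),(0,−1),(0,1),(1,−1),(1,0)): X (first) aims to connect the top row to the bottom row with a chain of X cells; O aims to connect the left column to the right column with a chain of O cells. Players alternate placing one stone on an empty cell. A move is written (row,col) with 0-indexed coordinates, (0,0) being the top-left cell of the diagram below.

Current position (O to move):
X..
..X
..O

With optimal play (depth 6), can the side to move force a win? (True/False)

p1 O@[X../..X/..O]: (0,1)[XO./..X/..O]-1 (0,2)[X.O/..X/..O]-1 (1,0)[X../O.X/..O]-1 (1,1)[X../.OX/..O]+1* (2,0)[X../..X/O.O]-1 (2,1)[X../..X/.OO]-1
p2 X@[X../.OX/..O]: (0,1)[XX./.OX/..O]-1* (0,2)[X.X/.OX/..O]-1 (1,0)[X../XOX/..O]-1 (2,0)[X../.OX/X.O]-1 (2,1)[X../.OX/.XO]-1
p3 O@[XX./.OX/..O]: (0,2)[XXO/.OX/..O]+1* (1,0)[XX./OOX/..O]+1 (2,0)[XX./.OX/O.O]+1 (2,1)[XX./.OX/.OO]+1
p4 X@[XXO/.OX/..O]: (1,0)[XXO/XOX/..O]-1* (2,0)[XXO/.OX/X.O]-1 (2,1)[XXO/.OX/.XO]-1
p5 O@[XXO/XOX/..O]: (2,0)[XXO/XOX/O.O]+1* (2,1)[XXO/XOX/.OO]-1
p6 X@[XXO/XOX/O.O] terminal -1; root [X../..X/..O] d6

O winning at [X../..X/..O]: True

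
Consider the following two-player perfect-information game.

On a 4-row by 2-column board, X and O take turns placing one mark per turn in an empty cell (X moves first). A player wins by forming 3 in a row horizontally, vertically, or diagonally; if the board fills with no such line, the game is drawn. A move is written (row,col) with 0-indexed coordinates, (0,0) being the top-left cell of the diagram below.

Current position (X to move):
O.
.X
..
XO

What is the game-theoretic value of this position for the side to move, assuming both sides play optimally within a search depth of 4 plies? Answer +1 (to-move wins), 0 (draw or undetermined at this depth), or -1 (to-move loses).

p1 X@[O./.X/../XO]: (0,1)[OX/.X/../XO]+0* (1,0)[O./XX/../XO]+0 (2,0)[O./.X/X./XO]+0 (2,1)[O./.X/.X/XO]+0
p2 O@[OX/.X/../XO]: (1,0)[OX/OX/../XO]-1 (2,0)[OX/.X/O./XO]-1 (2,1)[OX/.X/.O/XO]+0*
p3 X@[OX/.X/.O/XO]: (1,0)[OX/XX/.O/XO]+0* (2,0)[OX/.X/XO/XO]+0
p4 O@[OX/XX/.O/XO]: (2,0)[OX/XX/OO/XO]+0*
p5 X@[OX/XX/OO/XO] terminal +0; root [O./.X/../XO] d4

value(O./.X/../XO, X) = 0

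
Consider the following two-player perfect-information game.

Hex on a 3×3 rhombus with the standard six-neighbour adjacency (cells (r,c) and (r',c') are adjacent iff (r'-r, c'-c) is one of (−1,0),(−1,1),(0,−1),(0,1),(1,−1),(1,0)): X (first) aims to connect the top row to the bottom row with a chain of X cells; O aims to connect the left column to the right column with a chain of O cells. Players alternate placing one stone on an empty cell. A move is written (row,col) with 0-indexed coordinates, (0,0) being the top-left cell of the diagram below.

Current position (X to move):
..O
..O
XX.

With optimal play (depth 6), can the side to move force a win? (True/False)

ply 1, X at ..O/..O/XX. | (0,0)=-1→X.O/..O/XX.; (0,1)=+1→.XO/..O/XX.*; (1,0)=+1→..O/X.O/XX.; (1,1)=-1→..O/.XO/XX.; (2,2)=-1→..O/..O/XXX
ply 2, O at .XO/..O/XX. | (0,0)=-1→OXO/..O/XX.*; (1,0)=-1→.XO/O.O/XX.; (1,1)=-1→.XO/.OO/XX.; (2,2)=-1→.XO/..O/XXO
ply 3, X at OXO/..O/XX. | (1,0)=+1→OXO/X.O/XX.*; (1,1)=+1→OXO/.XO/XX.; (2,2)=+1→OXO/..O/XXX
ply 4: OXO/X.O/XX. is terminal -1 (O); from ..O/..O/XX. depth 6

X winning at [..O/..O/XX.]: True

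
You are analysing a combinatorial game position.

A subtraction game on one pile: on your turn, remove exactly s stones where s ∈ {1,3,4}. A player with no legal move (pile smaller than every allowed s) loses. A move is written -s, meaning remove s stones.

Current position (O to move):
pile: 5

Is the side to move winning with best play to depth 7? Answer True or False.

p1 O@[5]: -1[4]-1 -3[2]+1* -4[1]-1
p2 X@[2]: -1[1]-1*
p3 O@[1]: -1[0]+1*
p4 X@[0] terminal -1; root [5] d7

O winning at [5]: True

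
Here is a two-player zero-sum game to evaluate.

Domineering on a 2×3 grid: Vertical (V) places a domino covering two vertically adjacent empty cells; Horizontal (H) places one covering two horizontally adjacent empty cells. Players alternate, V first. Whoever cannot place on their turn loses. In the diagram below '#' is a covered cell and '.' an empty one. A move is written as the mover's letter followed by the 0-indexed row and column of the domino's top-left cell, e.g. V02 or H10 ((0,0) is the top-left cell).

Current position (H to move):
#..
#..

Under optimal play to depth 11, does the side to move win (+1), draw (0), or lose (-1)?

ply 1, H at #../#.. | H01=+1→###/#..*; H11=+1→#../###
ply 2: ###/#.. is terminal -1 (V); from #../#.. depth 11

value(#../#.., H) = +1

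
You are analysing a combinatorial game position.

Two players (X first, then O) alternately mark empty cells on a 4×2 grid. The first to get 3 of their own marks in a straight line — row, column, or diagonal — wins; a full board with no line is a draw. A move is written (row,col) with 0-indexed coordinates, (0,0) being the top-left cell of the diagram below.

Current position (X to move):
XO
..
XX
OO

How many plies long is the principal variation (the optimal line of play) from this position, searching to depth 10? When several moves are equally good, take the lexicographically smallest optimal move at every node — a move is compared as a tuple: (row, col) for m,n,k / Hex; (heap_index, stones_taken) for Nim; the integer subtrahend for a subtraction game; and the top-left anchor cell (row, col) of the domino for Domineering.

p1 X@[XO/../XX/OO]: (1,0)[XO/X./XX/OO]+1* (1,1)[XO/.X/XX/OO]+0
p2 O@[XO/X./XX/OO] terminal -1; root [XO/../XX/OO] d10

PV length from [XO/../XX/OO]: 1 ply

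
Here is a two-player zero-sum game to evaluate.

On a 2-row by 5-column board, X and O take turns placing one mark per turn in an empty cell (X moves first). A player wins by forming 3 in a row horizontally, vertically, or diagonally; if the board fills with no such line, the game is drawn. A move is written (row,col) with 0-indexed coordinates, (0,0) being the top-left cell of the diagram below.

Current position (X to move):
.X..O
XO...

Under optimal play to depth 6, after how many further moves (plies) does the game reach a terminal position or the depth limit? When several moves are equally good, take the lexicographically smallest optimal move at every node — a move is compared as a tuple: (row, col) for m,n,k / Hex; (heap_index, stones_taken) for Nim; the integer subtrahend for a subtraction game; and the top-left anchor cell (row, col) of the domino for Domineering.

PV length from [.X..O/XO...]: 3 plies

[.X..O/XO...] X move#1: (0,0):+0/XX..O/XO..., (0,2):+1/.XX.O/XO...*, (0,3):+0/.X.XO/XO..., (1,2):+0/.X..O/XOX.., (1,3):+0/.X..O/XO.X., (1,4):+0/.X..O/XO..X
[.XX.O/XO...] O move#2: (0,0):-1/OXX.O/XO...*, (0,3):-1/.XXOO/XO..., (1,2):-1/.XX.O/XOO.., (1,3):-1/.XX.O/XO.O., (1,4):-1/.XX.O/XO..O
[OXX.O/XO...] X move#3: (0,3):+1/OXXXO/XO...*, (1,2):+0/OXX.O/XOX.., (1,3):+0/OXX.O/XO.X., (1,4):+0/OXX.O/XO..X
[OXXXO/XO...] end (terminal -1, O#4); searched .X..O/XO... to 6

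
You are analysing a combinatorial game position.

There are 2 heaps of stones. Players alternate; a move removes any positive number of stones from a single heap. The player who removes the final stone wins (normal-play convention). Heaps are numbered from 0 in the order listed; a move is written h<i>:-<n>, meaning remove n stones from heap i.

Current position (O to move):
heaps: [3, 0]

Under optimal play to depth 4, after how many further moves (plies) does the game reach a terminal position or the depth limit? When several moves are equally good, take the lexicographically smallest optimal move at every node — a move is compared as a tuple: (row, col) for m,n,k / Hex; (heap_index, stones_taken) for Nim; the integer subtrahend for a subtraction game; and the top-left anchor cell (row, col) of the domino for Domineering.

PV length from [(3,0)]: 1 ply

ply 1, O at (3,0) | h0:-1=-1→(2,0); h0:-2=-1→(1,0); h0:-3=+1→(0,0)*
ply 2: (0,0) is terminal -1 (X); from (3,0) depth 4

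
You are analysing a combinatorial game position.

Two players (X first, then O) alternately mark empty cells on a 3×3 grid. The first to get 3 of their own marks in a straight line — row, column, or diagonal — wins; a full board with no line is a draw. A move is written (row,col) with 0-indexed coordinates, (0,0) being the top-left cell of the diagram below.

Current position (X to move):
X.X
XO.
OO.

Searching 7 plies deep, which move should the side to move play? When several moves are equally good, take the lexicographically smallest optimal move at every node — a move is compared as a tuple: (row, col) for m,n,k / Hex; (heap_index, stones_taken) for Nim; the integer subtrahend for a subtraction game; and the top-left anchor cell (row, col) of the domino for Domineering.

[X.X/XO./OO.] X move#1: (0,1):+1/XXX/XO./OO.*, (1,2):-1/X.X/XOX/OO., (2,2):-1/X.X/XO./OOX
[XXX/XO./OO.] end (terminal -1, O#2); searched X.X/XO./OO. to 7

X's best at [X.X/XO./OO.]: (0,1)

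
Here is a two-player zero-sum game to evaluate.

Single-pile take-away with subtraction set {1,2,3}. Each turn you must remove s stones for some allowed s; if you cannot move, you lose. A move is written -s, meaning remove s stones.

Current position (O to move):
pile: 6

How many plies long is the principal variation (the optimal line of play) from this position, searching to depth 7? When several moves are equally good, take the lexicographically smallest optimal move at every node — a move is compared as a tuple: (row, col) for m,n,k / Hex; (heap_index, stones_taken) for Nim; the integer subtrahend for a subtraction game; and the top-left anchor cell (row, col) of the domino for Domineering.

PV length from [6]: 3 plies

ply 1, O at 6 | -1=-1→5; -2=+1→4*; -3=-1→3
ply 2, X at 4 | -1=-1→3*; -2=-1→2; -3=-1→1
ply 3, O at 3 | -1=-1→2; -2=-1→1; -3=+1→0*
ply 4: 0 is terminal -1 (X); from 6 depth 7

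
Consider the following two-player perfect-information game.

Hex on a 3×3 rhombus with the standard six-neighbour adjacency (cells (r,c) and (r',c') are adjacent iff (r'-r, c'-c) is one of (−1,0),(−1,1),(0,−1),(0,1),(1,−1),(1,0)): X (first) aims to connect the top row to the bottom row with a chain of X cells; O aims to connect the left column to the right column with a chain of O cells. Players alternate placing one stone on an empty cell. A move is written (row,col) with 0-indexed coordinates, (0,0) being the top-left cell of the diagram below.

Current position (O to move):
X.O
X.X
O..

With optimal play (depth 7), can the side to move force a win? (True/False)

O winning at [X.O/X.X/O..]: True

p1 O@[X.O/X.X/O..]: (0,1)[XOO/X.X/O..]-1 (1,1)[X.O/XOX/O..]+1* (2,1)[X.O/X.X/OO.]+1 (2,2)[X.O/X.X/O.O]+1
p2 X@[X.O/XOX/O..] terminal -1; root [X.O/X.X/O..] d7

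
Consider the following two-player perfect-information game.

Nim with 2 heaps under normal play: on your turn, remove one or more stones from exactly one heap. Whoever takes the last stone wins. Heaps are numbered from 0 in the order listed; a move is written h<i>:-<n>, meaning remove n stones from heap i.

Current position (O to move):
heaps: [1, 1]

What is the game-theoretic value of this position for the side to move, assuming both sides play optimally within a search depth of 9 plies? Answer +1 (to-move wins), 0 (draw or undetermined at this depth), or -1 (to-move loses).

ply 1, O at (1,1) | h0:-1=-1→(0,1)*; h1:-1=-1→(1,0)
ply 2, X at (0,1) | h1:-1=+1→(0,0)*
ply 3: (0,0) is terminal -1 (O); from (1,1) depth 9

value((1,1), O) = -1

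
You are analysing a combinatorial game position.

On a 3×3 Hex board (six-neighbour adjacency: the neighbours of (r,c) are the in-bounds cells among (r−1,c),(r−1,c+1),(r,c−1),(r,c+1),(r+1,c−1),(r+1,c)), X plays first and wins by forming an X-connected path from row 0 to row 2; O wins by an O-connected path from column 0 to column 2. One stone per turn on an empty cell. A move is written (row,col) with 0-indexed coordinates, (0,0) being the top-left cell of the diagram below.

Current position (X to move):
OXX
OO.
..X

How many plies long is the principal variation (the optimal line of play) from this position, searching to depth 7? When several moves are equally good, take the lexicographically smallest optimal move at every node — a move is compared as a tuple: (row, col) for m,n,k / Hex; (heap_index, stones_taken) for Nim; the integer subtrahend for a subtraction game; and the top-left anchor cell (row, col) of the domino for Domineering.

PV length from [OXX/OO./..X]: 1 ply

ply 1, X at OXX/OO./..X | (1,2)=+1→OXX/OOX/..X*; (2,0)=-1→OXX/OO./X.X; (2,1)=-1→OXX/OO./.XX
ply 2: OXX/OOX/..X is terminal -1 (O); from OXX/OO./..X depth 7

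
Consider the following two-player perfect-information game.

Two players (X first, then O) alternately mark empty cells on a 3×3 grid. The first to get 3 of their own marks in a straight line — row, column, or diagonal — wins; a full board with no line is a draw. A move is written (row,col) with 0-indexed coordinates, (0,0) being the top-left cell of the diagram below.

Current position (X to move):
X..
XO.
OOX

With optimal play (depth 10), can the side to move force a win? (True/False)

p1 X@[X../XO./OOX]: (0,1)[XX./XO./OOX]-1* (0,2)[X.X/XO./OOX]-1 (1,2)[X../XOX/OOX]-1
p2 O@[XX./XO./OOX]: (0,2)[XXO/XO./OOX]+1* (1,2)[XX./XOO/OOX]-1
p3 X@[XXO/XO./OOX] terminal -1; root [X../XO./OOX] d10

X winning at [X../XO./OOX]: False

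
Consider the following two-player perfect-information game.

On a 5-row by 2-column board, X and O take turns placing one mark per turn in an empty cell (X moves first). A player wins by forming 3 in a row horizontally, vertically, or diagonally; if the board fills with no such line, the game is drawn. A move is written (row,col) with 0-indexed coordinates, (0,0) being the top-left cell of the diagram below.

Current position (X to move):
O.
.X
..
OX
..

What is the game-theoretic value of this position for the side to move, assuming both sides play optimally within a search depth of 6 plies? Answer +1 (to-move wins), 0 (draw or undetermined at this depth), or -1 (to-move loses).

[O./.X/../OX/..] X move#1: (0,1):+0/OX/.X/../OX/.., (1,0):+0/O./XX/../OX/.., (2,0):+0/O./.X/X./OX/.., (2,1):+1/O./.X/.X/OX/..*, (4,0):+0/O./.X/../OX/X., (4,1):+0/O./.X/../OX/.X
[O./.X/.X/OX/..] end (terminal -1, O#2); searched O./.X/../OX/.. to 6

value(O./.X/../OX/.., X) = +1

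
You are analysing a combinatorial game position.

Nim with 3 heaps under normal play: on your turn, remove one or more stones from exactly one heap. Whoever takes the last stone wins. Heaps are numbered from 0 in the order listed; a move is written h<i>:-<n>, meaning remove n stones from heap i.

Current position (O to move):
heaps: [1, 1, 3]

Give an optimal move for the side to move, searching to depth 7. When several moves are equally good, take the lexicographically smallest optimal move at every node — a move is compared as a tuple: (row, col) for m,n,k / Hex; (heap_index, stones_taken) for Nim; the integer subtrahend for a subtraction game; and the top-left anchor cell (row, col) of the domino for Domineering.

[(1,1,3)] O move#1: h0:-1:-1/(0,1,3), h1:-1:-1/(1,0,3), h2:-1:-1/(1,1,2), h2:-2:-1/(1,1,1), h2:-3:+1/(1,1,0)*
[(1,1,0)] X move#2: h0:-1:-1/(0,1,0)*, h1:-1:-1/(1,0,0)
[(0,1,0)] O move#3: h1:-1:+1/(0,0,0)*
[(0,0,0)] end (terminal -1, X#4); searched (1,1,3) to 7

O's best at [(1,1,3)]: h2:-3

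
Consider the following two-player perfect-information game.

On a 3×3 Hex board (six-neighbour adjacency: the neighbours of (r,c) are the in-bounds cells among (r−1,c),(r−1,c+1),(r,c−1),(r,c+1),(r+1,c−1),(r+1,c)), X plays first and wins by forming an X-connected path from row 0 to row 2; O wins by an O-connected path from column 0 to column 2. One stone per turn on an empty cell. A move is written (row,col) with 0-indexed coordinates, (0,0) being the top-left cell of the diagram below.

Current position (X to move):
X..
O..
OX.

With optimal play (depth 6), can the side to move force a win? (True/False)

[X../O../OX.] X move#1: (0,1):-1/XX./O../OX., (0,2):+1/X.X/O../OX.*, (1,1):+1/X../OX./OX., (1,2):-1/X../O.X/OX., (2,2):-1/X../O../OXX
[X.X/O../OX.] O move#2: (0,1):-1/XOX/O../OX.*, (1,1):-1/X.X/OO./OX., (1,2):-1/X.X/O.O/OX., (2,2):-1/X.X/O../OXO
[XOX/O../OX.] X move#3: (1,1):+1/XOX/OX./OX.*, (1,2):+1/XOX/O.X/OX., (2,2):+1/XOX/O../OXX
[XOX/OX./OX.] end (terminal -1, O#4); searched X../O../OX. to 6

X winning at [X../O../OX.]: True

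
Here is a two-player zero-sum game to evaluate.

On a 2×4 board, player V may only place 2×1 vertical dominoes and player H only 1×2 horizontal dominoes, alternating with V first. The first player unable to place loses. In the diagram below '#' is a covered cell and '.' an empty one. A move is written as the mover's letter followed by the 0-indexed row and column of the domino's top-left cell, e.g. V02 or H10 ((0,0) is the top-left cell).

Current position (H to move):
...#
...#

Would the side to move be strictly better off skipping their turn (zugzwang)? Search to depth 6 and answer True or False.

zugzwang(...#/...#, H) = False

ply 1, H at ...#/...# | H00=+1→##.#/...#*; H01=+1→.###/...#; H10=+1→...#/##.#; H11=+1→...#/.###
ply 2, V at ##.#/...# | V02=-1→####/..##*
ply 3, H at ####/..## | H10=+1→####/####*
ply 4: ####/#### is terminal -1 (V); from ...#/...# depth 6
pass branch (V moves first from the same position):
  | ply 1, V at ...#/...# | V00=-1→#..#/#..#; V01=+1→.#.#/.#.#*; V02=-1→..##/..##
  | ply 2: .#.#/.#.# is terminal -1 (H); from ...#/...# depth 6
H moving scores +1; H passing scores -1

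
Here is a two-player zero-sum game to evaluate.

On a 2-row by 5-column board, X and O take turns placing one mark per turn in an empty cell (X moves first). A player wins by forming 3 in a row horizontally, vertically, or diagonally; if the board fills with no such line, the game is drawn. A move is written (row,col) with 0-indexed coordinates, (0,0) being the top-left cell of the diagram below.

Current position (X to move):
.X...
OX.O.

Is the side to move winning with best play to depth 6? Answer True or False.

ply 1, X at .X.../OX.O. | (0,0)=+0→XX.../OX.O.; (0,2)=+1→.XX../OX.O.*; (0,3)=+0→.X.X./OX.O.; (0,4)=+0→.X..X/OX.O.; (1,2)=+0→.X.../OXXO.; (1,4)=+0→.X.../OX.OX
ply 2, O at .XX../OX.O. | (0,0)=-1→OXX../OX.O.*; (0,3)=-1→.XXO./OX.O.; (0,4)=-1→.XX.O/OX.O.; (1,2)=-1→.XX../OXOO.; (1,4)=-1→.XX../OX.OO
ply 3, X at OXX../OX.O. | (0,3)=+1→OXXX./OX.O.*; (0,4)=+0→OXX.X/OX.O.; (1,2)=+0→OXX../OXXO.; (1,4)=+0→OXX../OX.OX
ply 4: OXXX./OX.O. is terminal -1 (O); from .X.../OX.O. depth 6

X winning at [.X.../OX.O.]: True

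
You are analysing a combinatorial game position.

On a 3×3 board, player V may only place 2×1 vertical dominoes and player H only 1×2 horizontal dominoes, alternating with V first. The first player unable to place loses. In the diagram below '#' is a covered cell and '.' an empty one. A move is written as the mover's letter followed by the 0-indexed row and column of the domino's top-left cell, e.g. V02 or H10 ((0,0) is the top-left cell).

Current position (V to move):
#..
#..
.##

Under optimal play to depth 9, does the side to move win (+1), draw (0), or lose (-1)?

p1 V@[#../#../.##]: V01[##./##./.##]+1* V02[#.#/#.#/.##]+1
p2 H@[##./##./.##] terminal -1; root [#../#../.##] d9

value(#../#../.##, V) = +1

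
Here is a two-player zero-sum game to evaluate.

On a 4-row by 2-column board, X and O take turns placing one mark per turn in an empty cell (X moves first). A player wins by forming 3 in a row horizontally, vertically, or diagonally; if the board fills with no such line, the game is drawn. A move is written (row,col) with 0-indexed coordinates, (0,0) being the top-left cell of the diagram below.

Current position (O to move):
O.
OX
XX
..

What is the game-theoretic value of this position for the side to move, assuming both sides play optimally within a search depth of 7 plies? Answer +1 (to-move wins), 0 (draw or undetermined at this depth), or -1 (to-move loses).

[O./OX/XX/..] O move#1: (0,1):-1/OO/OX/XX/..*, (3,0):-1/O./OX/XX/O., (3,1):-1/O./OX/XX/.O
[OO/OX/XX/..] X move#2: (3,0):+0/OO/OX/XX/X., (3,1):+1/OO/OX/XX/.X*
[OO/OX/XX/.X] end (terminal -1, O#3); searched O./OX/XX/.. to 7

value(O./OX/XX/.., O) = -1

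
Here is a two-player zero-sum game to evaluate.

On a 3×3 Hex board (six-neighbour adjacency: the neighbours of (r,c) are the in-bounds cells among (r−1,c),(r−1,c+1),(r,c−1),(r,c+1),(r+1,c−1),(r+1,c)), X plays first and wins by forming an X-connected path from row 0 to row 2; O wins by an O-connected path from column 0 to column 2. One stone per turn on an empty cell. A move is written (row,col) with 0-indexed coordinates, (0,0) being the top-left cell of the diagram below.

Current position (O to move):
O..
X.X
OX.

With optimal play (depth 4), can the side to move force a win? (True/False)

O winning at [O../X.X/OX.]: True

ply 1, O at O../X.X/OX. | (0,1)=-1→OO./X.X/OX.; (0,2)=+1→O.O/X.X/OX.*; (1,1)=-1→O../XOX/OX.; (2,2)=-1→O../X.X/OXO
ply 2, X at O.O/X.X/OX. | (0,1)=-1→OXO/X.X/OX.*; (1,1)=-1→O.O/XXX/OX.; (2,2)=-1→O.O/X.X/OXX
ply 3, O at OXO/X.X/OX. | (1,1)=+1→OXO/XOX/OX.*; (2,2)=-1→OXO/X.X/OXO
ply 4: OXO/XOX/OX. is terminal -1 (X); from O../X.X/OX. depth 4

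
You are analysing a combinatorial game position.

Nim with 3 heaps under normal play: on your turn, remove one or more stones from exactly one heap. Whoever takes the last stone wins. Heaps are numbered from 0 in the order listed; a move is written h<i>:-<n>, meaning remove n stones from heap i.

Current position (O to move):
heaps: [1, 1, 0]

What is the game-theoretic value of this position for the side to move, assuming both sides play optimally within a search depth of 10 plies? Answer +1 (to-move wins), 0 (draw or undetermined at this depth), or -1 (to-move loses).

ply 1, O at (1,1,0) | h0:-1=-1→(0,1,0)*; h1:-1=-1→(1,0,0)
ply 2, X at (0,1,0) | h1:-1=+1→(0,0,0)*
ply 3: (0,0,0) is terminal -1 (O); from (1,1,0) depth 10

value((1,1,0), O) = -1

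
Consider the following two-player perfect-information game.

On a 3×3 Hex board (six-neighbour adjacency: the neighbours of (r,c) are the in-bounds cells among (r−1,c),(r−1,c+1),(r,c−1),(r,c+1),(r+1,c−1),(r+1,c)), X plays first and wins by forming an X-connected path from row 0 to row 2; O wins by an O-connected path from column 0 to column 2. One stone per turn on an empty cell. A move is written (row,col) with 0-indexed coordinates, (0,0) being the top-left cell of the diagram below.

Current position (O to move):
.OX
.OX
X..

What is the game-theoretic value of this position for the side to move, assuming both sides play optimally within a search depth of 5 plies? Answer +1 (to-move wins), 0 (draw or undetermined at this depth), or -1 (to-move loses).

value(.OX/.OX/X.., O) = -1

ply 1, O at .OX/.OX/X.. | (0,0)=-1→OOX/.OX/X..*; (1,0)=-1→.OX/OOX/X..; (2,1)=-1→.OX/.OX/XO.; (2,2)=-1→.OX/.OX/X.O
ply 2, X at OOX/.OX/X.. | (1,0)=+1→OOX/XOX/X..*; (2,1)=+1→OOX/.OX/XX.; (2,2)=+1→OOX/.OX/X.X
ply 3, O at OOX/XOX/X.. | (2,1)=-1→OOX/XOX/XO.*; (2,2)=-1→OOX/XOX/X.O
ply 4, X at OOX/XOX/XO. | (2,2)=+1→OOX/XOX/XOX*
ply 5: OOX/XOX/XOX is terminal -1 (O); from .OX/.OX/X.. depth 5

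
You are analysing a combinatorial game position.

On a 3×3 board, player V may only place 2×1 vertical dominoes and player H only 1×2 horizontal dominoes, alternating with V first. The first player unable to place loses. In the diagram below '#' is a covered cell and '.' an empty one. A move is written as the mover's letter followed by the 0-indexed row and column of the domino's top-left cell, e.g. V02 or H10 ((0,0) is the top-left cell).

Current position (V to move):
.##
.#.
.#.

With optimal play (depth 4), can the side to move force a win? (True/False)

p1 V@[.##/.#./.#.]: V00[###/##./.#.]+1* V10[.##/##./##.]+1 V12[.##/.##/.##]+1
p2 H@[###/##./.#.] terminal -1; root [.##/.#./.#.] d4

V winning at [.##/.#./.#.]: True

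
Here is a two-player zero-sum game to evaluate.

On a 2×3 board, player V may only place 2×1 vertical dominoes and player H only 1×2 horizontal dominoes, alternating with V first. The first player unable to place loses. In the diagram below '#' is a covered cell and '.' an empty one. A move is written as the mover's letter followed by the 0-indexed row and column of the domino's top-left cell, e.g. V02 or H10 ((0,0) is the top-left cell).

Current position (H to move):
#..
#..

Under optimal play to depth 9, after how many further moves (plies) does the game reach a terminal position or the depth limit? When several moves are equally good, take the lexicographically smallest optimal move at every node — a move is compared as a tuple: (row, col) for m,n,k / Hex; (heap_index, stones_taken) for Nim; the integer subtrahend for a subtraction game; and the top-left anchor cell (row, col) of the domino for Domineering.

p1 H@[#../#..]: H01[###/#..]+1* H11[#../###]+1
p2 V@[###/#..] terminal -1; root [#../#..] d9

PV length from [#../#..]: 1 ply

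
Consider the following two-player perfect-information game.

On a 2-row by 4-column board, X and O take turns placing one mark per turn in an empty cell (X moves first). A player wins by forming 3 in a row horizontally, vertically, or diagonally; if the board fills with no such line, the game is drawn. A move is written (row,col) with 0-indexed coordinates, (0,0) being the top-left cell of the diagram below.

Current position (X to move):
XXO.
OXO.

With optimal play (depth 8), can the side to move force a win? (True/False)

X winning at [XXO./OXO.]: False

ply 1, X at XXO./OXO. | (0,3)=+0→XXOX/OXO.*; (1,3)=+0→XXO./OXOX
ply 2, O at XXOX/OXO. | (1,3)=+0→XXOX/OXOO*
ply 3: XXOX/OXOO is terminal +0 (X); from XXO./OXO. depth 8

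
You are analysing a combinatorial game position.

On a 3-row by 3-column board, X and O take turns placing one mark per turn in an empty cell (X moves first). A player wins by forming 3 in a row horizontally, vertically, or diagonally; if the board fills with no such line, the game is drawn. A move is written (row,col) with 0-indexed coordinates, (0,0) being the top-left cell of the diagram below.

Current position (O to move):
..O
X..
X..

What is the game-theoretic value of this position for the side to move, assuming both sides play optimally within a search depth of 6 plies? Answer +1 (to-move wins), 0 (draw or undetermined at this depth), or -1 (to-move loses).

value(..O/X../X.., O) = +1

[..O/X../X..] O move#1: (0,0):+1/O.O/X../X..*, (0,1):-1/.OO/X../X.., (1,1):-1/..O/XO./X.., (1,2):-1/..O/X.O/X.., (2,1):-1/..O/X../XO., (2,2):-1/..O/X../X.O
[O.O/X../X..] X move#2: (0,1):-1/OXO/X../X..*, (1,1):-1/O.O/XX./X.., (1,2):-1/O.O/X.X/X.., (2,1):-1/O.O/X../XX., (2,2):-1/O.O/X../X.X
[OXO/X../X..] O move#3: (1,1):+0/OXO/XO./X.., (1,2):+0/OXO/X.O/X.., (2,1):+0/OXO/X../XO., (2,2):+1/OXO/X../X.O*
[OXO/X../X.O] X move#4: (1,1):-1/OXO/XX./X.O*, (1,2):-1/OXO/X.X/X.O, (2,1):-1/OXO/X../XXO
[OXO/XX./X.O] O move#5: (1,2):+1/OXO/XXO/X.O*, (2,1):-1/OXO/XX./XOO
[OXO/XXO/X.O] end (terminal -1, X#6); searched ..O/X../X.. to 6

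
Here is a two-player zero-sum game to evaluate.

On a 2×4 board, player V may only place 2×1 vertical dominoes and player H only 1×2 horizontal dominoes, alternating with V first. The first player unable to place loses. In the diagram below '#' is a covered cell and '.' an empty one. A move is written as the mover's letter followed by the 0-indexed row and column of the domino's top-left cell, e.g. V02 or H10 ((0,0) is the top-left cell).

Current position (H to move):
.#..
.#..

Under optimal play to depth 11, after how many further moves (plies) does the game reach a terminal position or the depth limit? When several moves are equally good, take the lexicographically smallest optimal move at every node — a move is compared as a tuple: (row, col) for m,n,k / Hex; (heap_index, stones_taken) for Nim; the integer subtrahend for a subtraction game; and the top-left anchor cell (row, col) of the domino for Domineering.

[.#../.#..] H move#1: H02:+1/.###/.#..*, H12:+1/.#../.###
[.###/.#..] V move#2: V00:-1/####/##..*
[####/##..] H move#3: H12:+1/####/####*
[####/####] end (terminal -1, V#4); searched .#../.#.. to 11

PV length from [.#../.#..]: 3 plies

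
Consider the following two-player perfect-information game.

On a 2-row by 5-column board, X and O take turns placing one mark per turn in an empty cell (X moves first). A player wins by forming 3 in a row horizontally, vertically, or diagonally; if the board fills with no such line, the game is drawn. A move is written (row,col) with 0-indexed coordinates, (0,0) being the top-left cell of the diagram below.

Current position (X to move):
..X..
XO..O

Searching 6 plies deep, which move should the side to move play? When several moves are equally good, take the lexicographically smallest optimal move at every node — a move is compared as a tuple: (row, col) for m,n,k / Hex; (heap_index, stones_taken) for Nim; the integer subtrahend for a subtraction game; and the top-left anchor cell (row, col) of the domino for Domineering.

X's best at [..X../XO..O]: (0,1)

ply 1, X at ..X../XO..O | (0,0)=+0→X.X../XO..O; (0,1)=+1→.XX../XO..O*; (0,3)=+1→..XX./XO..O; (0,4)=+0→..X.X/XO..O; (1,2)=+0→..X../XOX.O; (1,3)=+0→..X../XO.XO
ply 2, O at .XX../XO..O | (0,0)=-1→OXX../XO..O*; (0,3)=-1→.XXO./XO..O; (0,4)=-1→.XX.O/XO..O; (1,2)=-1→.XX../XOO.O; (1,3)=-1→.XX../XO.OO
ply 3, X at OXX../XO..O | (0,3)=+1→OXXX./XO..O*; (0,4)=+0→OXX.X/XO..O; (1,2)=+0→OXX../XOX.O; (1,3)=+0→OXX../XO.XO
ply 4: OXXX./XO..O is terminal -1 (O); from ..X../XO..O depth 6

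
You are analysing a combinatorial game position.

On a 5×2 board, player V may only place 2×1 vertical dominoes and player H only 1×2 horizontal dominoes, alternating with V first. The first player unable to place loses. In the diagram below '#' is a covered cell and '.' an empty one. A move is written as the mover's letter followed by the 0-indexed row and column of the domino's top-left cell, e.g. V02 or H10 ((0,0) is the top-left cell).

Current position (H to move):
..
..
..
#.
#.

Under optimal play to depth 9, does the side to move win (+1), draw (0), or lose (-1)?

value(../../../#./#., H) = +1

ply 1, H at ../../../#./#. | H00=-1→##/../../#./#.; H10=+1→../##/../#./#.*; H20=-1→../../##/#./#.
ply 2, V at ../##/../#./#. | V21=-1→../##/.#/##/#.*; V31=-1→../##/../##/##
ply 3, H at ../##/.#/##/#. | H00=+1→##/##/.#/##/#.*
ply 4: ##/##/.#/##/#. is terminal -1 (V); from ../../../#./#. depth 9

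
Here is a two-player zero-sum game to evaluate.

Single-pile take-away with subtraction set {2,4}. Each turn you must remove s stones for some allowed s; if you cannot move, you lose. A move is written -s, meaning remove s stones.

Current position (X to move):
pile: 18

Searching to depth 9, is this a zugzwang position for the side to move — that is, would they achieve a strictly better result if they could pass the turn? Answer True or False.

zugzwang(18, X) = True

[18] X move#1: -2:-1/16*, -4:-1/14
[16] O move#2: -2:-1/14, -4:+1/12*
[12] X move#3: -2:-1/10*, -4:-1/8
[10] O move#4: -2:-1/8, -4:+1/6*
[6] X move#5: -2:-1/4*, -4:-1/2
[4] O move#6: -2:-1/2, -4:+1/0*
[0] end (terminal -1, X#7); searched 18 to 9
if X skipped the turn, O would face:
~ [18] O move#1: -2:-1/16*, -4:-1/14
~ [16] X move#2: -2:-1/14, -4:+1/12*
~ [12] O move#3: -2:-1/10*, -4:-1/8
~ [10] X move#4: -2:-1/8, -4:+1/6*
~ [6] O move#5: -2:-1/4*, -4:-1/2
~ [4] X move#6: -2:-1/2, -4:+1/0*
~ [0] end (terminal -1, O#7); searched 18 to 9
compare (X): move=-1 vs pass=+1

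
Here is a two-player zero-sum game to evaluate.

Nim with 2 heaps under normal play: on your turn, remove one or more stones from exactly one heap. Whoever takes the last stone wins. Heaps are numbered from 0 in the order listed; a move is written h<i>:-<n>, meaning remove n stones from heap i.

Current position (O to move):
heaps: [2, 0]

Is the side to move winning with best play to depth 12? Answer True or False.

[(2,0)] O move#1: h0:-1:-1/(1,0), h0:-2:+1/(0,0)*
[(0,0)] end (terminal -1, X#2); searched (2,0) to 12

O winning at [(2,0)]: True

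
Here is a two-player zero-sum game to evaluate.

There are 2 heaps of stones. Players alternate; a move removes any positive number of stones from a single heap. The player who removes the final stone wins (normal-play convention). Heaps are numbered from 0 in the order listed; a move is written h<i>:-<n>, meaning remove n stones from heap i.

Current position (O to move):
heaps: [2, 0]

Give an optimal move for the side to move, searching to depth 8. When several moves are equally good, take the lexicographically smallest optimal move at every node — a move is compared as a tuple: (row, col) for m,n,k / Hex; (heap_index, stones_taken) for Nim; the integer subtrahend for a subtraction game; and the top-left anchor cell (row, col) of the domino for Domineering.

p1 O@[(2,0)]: h0:-1[(1,0)]-1 h0:-2[(0,0)]+1*
p2 X@[(0,0)] terminal -1; root [(2,0)] d8

O's best at [(2,0)]: h0:-2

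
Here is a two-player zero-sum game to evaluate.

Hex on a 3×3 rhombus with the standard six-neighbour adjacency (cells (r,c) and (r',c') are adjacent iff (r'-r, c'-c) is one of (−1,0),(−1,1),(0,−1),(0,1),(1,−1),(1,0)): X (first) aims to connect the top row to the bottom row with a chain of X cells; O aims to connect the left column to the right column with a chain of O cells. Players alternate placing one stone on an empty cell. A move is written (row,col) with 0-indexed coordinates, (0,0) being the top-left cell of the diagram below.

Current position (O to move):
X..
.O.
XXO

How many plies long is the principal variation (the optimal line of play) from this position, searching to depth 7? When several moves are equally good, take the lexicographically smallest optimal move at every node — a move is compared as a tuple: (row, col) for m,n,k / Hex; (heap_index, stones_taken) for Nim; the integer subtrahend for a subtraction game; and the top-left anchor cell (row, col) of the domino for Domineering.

[X../.O./XXO] O move#1: (0,1):-1/XO./.O./XXO, (0,2):-1/X.O/.O./XXO, (1,0):+1/X../OO./XXO*, (1,2):-1/X../.OO/XXO
[X../OO./XXO] X move#2: (0,1):-1/XX./OO./XXO*, (0,2):-1/X.X/OO./XXO, (1,2):-1/X../OOX/XXO
[XX./OO./XXO] O move#3: (0,2):+1/XXO/OO./XXO*, (1,2):+1/XX./OOO/XXO
[XXO/OO./XXO] end (terminal -1, X#4); searched X../.O./XXO to 7

PV length from [X../.O./XXO]: 3 plies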